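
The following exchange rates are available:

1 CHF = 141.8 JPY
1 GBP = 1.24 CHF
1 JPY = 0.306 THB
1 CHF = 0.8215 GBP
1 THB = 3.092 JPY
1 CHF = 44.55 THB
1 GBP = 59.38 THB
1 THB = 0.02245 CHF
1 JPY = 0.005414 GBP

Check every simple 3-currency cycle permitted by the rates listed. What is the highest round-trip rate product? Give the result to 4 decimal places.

GBP→THB→CHF→GBP: 59.38 × 0.02245 × 0.8215 = 1.09513
JPY→GBP→THB→JPY: 0.005414 × 59.38 × 3.092 = 0.99403
JPY→THB→CHF→JPY: 0.306 × 0.02245 × 141.8 = 0.97412
JPY→GBP→CHF→JPY: 0.005414 × 1.24 × 141.8 = 0.95195
Maximum is GBP→THB→CHF→GBP at 1.0951; arbitrage exists.

1.0951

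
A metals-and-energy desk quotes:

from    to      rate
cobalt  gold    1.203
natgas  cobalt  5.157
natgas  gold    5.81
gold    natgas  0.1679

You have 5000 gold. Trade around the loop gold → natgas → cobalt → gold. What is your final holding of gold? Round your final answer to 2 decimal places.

5208.15

5000 gold × 0.1679 = 839.5 natgas
839.5 natgas × 5.157 = 4329.3015 cobalt
4329.3015 cobalt × 1.203 = 5208.1497045 gold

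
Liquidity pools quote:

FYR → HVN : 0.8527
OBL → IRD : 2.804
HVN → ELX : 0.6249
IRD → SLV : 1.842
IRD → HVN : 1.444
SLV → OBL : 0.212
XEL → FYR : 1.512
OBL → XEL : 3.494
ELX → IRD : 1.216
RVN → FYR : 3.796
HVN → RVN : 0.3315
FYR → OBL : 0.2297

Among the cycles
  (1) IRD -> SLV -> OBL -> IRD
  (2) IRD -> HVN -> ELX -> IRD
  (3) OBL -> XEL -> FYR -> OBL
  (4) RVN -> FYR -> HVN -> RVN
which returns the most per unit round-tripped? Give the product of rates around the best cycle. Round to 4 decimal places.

(1) 1.842 × 0.212 × 2.804 = 1.09497
(2) 1.444 × 0.6249 × 1.216 = 1.09726
(3) 3.494 × 1.512 × 0.2297 = 1.21349
(4) 3.796 × 0.8527 × 0.3315 = 1.07302
Highest is cycle (3) at 1.2135 (>1, arbitrage).

1.2135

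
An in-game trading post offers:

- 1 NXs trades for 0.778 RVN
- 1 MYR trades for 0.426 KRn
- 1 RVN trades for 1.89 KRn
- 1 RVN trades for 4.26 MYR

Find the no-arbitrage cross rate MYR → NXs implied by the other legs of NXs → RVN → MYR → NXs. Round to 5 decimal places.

Known legs of the cycle: 0.778 × 4.26 = 3.31428
For no arbitrage the full-cycle product must be 1, so the missing rate is 1 / 3.31428 ≈ 0.3017247.

0.30172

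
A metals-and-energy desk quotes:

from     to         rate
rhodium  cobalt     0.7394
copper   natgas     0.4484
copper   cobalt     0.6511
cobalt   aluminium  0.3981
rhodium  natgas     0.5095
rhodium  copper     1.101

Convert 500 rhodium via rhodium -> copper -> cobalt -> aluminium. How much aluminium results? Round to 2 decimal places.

142.69

500 rhodium × 1.101 = 550.5 copper
550.5 copper × 0.6511 = 358.43055 cobalt
358.43055 cobalt × 0.3981 = 142.691201955 aluminium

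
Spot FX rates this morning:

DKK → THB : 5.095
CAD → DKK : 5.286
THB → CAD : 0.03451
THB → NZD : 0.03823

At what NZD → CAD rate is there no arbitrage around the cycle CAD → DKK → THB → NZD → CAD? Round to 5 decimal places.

Known legs of the cycle: 5.286 × 5.095 × 0.03823 = 1.0296168591
For no arbitrage the full-cycle product must be 1, so the missing rate is 1 / 1.0296168591 ≈ 0.9712351.

0.97124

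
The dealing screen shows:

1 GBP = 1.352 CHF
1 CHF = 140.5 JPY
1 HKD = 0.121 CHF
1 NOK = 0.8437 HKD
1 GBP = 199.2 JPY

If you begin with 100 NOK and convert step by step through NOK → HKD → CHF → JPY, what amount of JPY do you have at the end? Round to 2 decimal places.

100 NOK × 0.8437 = 84.37 HKD
84.37 HKD × 0.121 = 10.20877 CHF
10.20877 CHF × 140.5 = 1434.332185 JPY

1434.33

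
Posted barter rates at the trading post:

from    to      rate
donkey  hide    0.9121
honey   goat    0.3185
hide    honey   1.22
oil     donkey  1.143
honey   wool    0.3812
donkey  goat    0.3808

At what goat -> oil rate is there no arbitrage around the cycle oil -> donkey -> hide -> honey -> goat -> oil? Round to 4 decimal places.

2.4686

Known legs of the cycle: 1.143 × 0.9121 × 1.22 × 0.3185 = 0.405095998671
For no arbitrage the full-cycle product must be 1, so the missing rate is 1 / 0.405095998671 ≈ 2.468551.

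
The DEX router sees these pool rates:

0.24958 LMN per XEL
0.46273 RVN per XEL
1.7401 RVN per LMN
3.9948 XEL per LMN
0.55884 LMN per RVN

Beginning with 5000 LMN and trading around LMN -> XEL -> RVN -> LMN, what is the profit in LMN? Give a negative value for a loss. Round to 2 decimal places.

5000 LMN × 3.9948 = 19974 XEL
19974 XEL × 0.46273 = 9242.56902 RVN
9242.56902 RVN × 0.55884 = 5165.1172711368 LMN
Net change: 5165.1172711368 − 5000 = 165.1172711368 LMN

165.12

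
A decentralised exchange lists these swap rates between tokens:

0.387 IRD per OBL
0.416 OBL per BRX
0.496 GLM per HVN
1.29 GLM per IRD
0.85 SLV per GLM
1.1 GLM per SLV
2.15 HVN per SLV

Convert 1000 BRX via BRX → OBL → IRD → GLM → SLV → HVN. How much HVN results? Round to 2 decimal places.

1000 BRX × 0.416 = 416 OBL
416 OBL × 0.387 = 160.992 IRD
160.992 IRD × 1.29 = 207.67968 GLM
207.67968 GLM × 0.85 = 176.527728 SLV
176.527728 SLV × 2.15 = 379.5346152 HVN

379.53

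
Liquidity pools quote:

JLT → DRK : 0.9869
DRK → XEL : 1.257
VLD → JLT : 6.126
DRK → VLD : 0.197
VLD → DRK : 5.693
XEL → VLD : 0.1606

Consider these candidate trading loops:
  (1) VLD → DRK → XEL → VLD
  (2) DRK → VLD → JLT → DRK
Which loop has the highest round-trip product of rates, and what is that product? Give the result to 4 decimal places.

(1) 5.693 × 1.257 × 0.1606 = 1.14927
(2) 0.197 × 6.126 × 0.9869 = 1.19101
Highest is cycle (2) at 1.1910 (>1, arbitrage).

1.1910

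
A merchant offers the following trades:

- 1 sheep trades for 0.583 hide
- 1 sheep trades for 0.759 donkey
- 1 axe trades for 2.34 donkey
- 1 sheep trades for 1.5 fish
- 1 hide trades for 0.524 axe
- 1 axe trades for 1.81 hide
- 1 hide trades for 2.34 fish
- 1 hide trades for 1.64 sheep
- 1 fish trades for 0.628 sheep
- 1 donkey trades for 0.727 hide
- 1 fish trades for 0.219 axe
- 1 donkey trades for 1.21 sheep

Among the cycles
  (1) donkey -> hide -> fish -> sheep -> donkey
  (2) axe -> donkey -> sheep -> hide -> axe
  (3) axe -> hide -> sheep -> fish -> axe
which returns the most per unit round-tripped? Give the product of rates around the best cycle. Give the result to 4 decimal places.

0.9751

(1) 0.727 × 2.34 × 0.628 × 0.759 = 0.81087
(2) 2.34 × 1.21 × 0.583 × 0.524 = 0.86497
(3) 1.81 × 1.64 × 1.5 × 0.219 = 0.97512
Highest is cycle (3) at 0.9751 (≤1, no arbitrage).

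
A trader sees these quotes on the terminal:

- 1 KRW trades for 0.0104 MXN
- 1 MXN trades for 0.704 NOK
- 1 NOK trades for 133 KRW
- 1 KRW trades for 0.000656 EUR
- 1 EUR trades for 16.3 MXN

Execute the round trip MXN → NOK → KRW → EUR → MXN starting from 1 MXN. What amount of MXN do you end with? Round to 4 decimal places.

1.0012

1 MXN × 0.704 = 0.704 NOK
0.704 NOK × 133 = 93.632 KRW
93.632 KRW × 0.000656 = 0.061422592 EUR
0.061422592 EUR × 16.3 = 1.0011882496 MXN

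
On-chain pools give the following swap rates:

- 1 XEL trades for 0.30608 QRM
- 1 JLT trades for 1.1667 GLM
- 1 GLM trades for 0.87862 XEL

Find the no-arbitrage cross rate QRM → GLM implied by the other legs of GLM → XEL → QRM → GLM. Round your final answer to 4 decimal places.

Known legs of the cycle: 0.87862 × 0.30608 = 0.2689280096
For no arbitrage the full-cycle product must be 1, so the missing rate is 1 / 0.2689280096 ≈ 3.718467.

3.7185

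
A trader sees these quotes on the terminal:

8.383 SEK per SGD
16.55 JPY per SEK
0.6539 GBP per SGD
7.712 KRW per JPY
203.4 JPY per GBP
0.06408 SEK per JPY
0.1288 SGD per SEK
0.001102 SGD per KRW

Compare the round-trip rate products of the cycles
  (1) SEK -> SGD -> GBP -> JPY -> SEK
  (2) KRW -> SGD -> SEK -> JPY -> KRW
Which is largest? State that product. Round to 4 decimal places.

1.1791

(1) 0.1288 × 0.6539 × 203.4 × 0.06408 = 1.09774
(2) 0.001102 × 8.383 × 16.55 × 7.712 = 1.17909
Highest is cycle (2) at 1.1791 (>1, arbitrage).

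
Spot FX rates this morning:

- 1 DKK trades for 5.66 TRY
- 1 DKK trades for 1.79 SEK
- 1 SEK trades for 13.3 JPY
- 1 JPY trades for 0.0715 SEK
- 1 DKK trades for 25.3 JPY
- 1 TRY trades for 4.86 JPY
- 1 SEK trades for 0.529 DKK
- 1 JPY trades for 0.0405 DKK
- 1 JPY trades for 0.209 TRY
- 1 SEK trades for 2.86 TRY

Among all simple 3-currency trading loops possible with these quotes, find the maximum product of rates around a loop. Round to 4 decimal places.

1.1141

JPY→DKK→TRY→JPY: 0.0405 × 5.66 × 4.86 = 1.11406
JPY→SEK→TRY→JPY: 0.0715 × 2.86 × 4.86 = 0.99382
JPY→DKK→SEK→JPY: 0.0405 × 1.79 × 13.3 = 0.96418
JPY→SEK→DKK→JPY: 0.0715 × 0.529 × 25.3 = 0.95693
Maximum is JPY→DKK→TRY→JPY at 1.1141; arbitrage exists.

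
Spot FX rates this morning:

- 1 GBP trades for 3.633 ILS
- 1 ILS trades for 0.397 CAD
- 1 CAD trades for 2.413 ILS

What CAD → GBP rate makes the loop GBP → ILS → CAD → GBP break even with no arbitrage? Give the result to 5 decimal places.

Known legs of the cycle: 3.633 × 0.397 = 1.442301
For no arbitrage the full-cycle product must be 1, so the missing rate is 1 / 1.442301 ≈ 0.6933366.

0.69334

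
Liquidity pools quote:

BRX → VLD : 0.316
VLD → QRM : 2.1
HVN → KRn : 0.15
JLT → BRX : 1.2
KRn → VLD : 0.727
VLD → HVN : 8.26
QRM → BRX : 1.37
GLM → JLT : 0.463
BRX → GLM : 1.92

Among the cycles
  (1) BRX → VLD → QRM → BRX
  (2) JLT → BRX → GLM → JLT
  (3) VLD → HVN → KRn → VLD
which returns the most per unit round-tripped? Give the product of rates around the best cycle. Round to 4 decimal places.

1.0668

(1) 0.316 × 2.1 × 1.37 = 0.90913
(2) 1.2 × 1.92 × 0.463 = 1.06675
(3) 8.26 × 0.15 × 0.727 = 0.90075
Highest is cycle (2) at 1.0668 (>1, arbitrage).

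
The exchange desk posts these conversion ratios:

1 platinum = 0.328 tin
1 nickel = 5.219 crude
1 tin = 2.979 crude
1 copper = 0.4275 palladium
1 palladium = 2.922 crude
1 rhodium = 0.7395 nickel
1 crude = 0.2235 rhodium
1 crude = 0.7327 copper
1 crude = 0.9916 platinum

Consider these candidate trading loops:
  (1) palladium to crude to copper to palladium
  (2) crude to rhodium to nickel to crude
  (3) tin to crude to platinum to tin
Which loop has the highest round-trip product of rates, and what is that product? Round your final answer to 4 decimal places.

(1) 2.922 × 0.7327 × 0.4275 = 0.91526
(2) 0.2235 × 0.7395 × 5.219 = 0.86259
(3) 2.979 × 0.9916 × 0.328 = 0.96890
Highest is cycle (3) at 0.9689 (≤1, no arbitrage).

0.9689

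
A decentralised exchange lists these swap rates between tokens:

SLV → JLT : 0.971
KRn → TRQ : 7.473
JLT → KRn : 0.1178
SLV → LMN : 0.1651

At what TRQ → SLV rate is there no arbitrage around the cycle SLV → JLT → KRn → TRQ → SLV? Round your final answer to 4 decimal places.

1.1699

Known legs of the cycle: 0.971 × 0.1178 × 7.473 = 0.8547901374
For no arbitrage the full-cycle product must be 1, so the missing rate is 1 / 0.8547901374 ≈ 1.169878.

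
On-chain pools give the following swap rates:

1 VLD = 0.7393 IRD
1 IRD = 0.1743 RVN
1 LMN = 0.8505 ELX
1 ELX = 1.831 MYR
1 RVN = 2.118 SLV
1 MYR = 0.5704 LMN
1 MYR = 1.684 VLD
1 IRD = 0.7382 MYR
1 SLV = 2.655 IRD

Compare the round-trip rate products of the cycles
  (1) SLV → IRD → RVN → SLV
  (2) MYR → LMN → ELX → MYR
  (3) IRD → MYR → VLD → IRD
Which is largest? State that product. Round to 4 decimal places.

0.9801

(1) 2.655 × 0.1743 × 2.118 = 0.98014
(2) 0.5704 × 0.8505 × 1.831 = 0.88826
(3) 0.7382 × 1.684 × 0.7393 = 0.91905
Highest is cycle (1) at 0.9801 (≤1, no arbitrage).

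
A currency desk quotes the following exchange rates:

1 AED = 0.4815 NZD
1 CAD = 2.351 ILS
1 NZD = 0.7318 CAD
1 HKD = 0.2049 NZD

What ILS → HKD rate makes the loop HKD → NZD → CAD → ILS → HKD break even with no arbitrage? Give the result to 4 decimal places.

2.8367

Known legs of the cycle: 0.2049 × 0.7318 × 2.351 = 0.35252262282
For no arbitrage the full-cycle product must be 1, so the missing rate is 1 / 0.35252262282 ≈ 2.836697.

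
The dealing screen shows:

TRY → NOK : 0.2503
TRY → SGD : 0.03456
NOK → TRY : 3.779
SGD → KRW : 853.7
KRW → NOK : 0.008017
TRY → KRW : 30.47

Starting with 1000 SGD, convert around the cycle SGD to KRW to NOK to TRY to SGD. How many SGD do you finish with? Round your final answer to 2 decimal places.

1000 SGD × 853.7 = 853700 KRW
853700 KRW × 0.008017 = 6844.1129 NOK
6844.1129 NOK × 3.779 = 25863.9026491 TRY
25863.9026491 TRY × 0.03456 = 893.856475552896 SGD

893.86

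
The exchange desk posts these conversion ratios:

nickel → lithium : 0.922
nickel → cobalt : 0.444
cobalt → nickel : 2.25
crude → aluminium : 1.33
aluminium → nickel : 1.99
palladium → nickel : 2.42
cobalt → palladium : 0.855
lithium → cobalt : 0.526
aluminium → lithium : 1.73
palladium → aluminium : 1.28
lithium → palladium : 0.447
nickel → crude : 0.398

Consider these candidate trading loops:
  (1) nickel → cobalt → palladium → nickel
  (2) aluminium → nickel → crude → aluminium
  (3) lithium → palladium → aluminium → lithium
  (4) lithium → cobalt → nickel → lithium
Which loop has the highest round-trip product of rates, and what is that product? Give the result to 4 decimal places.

1.0912

(1) 0.444 × 0.855 × 2.42 = 0.91868
(2) 1.99 × 0.398 × 1.33 = 1.05339
(3) 0.447 × 1.28 × 1.73 = 0.98984
(4) 0.526 × 2.25 × 0.922 = 1.09119
Highest is cycle (4) at 1.0912 (>1, arbitrage).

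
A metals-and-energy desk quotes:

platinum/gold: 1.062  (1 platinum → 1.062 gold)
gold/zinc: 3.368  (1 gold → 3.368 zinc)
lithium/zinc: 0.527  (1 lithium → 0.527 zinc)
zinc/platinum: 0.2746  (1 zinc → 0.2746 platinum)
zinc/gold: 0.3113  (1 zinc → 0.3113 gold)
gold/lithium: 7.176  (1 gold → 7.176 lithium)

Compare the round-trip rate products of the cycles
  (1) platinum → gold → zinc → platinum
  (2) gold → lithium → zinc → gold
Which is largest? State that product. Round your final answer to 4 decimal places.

1.1773

(1) 1.062 × 3.368 × 0.2746 = 0.98219
(2) 7.176 × 0.527 × 0.3113 = 1.17726
Highest is cycle (2) at 1.1773 (>1, arbitrage).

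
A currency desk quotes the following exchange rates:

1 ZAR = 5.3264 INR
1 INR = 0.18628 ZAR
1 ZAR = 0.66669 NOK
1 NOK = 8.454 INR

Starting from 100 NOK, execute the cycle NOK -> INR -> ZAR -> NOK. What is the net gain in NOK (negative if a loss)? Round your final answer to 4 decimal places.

100 NOK × 8.454 = 845.4 INR
845.4 INR × 0.18628 = 157.481112 ZAR
157.481112 ZAR × 0.66669 = 104.99108255928 NOK
Net change: 104.99108255928 − 100 = 4.99108255928 NOK

4.9911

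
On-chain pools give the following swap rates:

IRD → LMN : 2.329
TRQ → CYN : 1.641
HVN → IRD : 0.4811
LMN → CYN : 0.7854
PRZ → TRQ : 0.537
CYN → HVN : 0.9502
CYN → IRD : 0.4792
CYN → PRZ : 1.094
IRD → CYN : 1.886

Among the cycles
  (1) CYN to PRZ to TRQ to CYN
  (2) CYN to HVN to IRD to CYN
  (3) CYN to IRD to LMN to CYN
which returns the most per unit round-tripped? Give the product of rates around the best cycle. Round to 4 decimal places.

0.9641

(1) 1.094 × 0.537 × 1.641 = 0.96405
(2) 0.9502 × 0.4811 × 1.886 = 0.86217
(3) 0.4792 × 2.329 × 0.7854 = 0.87655
Highest is cycle (1) at 0.9641 (≤1, no arbitrage).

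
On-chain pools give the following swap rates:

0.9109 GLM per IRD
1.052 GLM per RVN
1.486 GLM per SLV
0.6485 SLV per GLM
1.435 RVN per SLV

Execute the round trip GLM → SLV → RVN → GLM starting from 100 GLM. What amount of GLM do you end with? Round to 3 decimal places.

100 GLM × 0.6485 = 64.85 SLV
64.85 SLV × 1.435 = 93.05975 RVN
93.05975 RVN × 1.052 = 97.898857 GLM

97.899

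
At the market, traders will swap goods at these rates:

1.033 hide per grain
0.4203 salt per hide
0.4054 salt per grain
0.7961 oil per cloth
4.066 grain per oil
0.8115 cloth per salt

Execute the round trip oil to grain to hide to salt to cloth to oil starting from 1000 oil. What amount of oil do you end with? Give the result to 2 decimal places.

1140.47

1000 oil × 4.066 = 4066 grain
4066 grain × 1.033 = 4200.178 hide
4200.178 hide × 0.4203 = 1765.3348134 salt
1765.3348134 salt × 0.8115 = 1432.5692010741 cloth
1432.5692010741 cloth × 0.7961 = 1140.46834097509101 oil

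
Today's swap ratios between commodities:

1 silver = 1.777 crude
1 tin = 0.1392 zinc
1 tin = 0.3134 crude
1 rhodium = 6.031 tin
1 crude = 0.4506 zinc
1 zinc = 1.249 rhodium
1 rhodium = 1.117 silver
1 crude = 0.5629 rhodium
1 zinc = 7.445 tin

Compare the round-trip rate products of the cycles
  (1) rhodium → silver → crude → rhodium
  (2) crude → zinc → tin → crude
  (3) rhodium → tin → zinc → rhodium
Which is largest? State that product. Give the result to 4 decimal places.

(1) 1.117 × 1.777 × 0.5629 = 1.11731
(2) 0.4506 × 7.445 × 0.3134 = 1.05137
(3) 6.031 × 0.1392 × 1.249 = 1.04855
Highest is cycle (1) at 1.1173 (>1, arbitrage).

1.1173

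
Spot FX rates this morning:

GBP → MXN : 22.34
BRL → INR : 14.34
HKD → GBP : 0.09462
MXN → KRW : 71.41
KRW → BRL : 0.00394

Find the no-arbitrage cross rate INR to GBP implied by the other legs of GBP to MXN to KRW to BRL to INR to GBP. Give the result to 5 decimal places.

0.01109

Known legs of the cycle: 22.34 × 71.41 × 0.00394 × 14.34 = 90.13377798024
For no arbitrage the full-cycle product must be 1, so the missing rate is 1 / 90.13377798024 ≈ 0.0110946.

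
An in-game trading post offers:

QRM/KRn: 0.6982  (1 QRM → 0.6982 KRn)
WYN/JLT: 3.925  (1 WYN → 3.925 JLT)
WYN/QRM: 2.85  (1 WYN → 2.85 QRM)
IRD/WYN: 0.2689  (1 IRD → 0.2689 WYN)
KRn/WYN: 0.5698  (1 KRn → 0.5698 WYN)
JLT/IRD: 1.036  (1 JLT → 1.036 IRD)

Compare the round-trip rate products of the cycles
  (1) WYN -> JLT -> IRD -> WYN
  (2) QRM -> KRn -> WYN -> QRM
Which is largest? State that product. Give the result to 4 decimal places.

1.1338

(1) 3.925 × 1.036 × 0.2689 = 1.09343
(2) 0.6982 × 0.5698 × 2.85 = 1.13383
Highest is cycle (2) at 1.1338 (>1, arbitrage).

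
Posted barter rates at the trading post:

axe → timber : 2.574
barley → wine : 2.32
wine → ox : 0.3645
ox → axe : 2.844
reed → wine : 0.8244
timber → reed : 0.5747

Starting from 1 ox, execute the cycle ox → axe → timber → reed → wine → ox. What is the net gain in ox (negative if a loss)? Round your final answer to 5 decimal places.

1 ox × 2.844 = 2.844 axe
2.844 axe × 2.574 = 7.320456 timber
7.320456 timber × 0.5747 = 4.2070660632 reed
4.2070660632 reed × 0.8244 = 3.46830526250208 wine
3.46830526250208 wine × 0.3645 = 1.26419726818200816 ox
Net change: 1.26419726818200816 − 1 = 0.26419726818200816 ox

0.26420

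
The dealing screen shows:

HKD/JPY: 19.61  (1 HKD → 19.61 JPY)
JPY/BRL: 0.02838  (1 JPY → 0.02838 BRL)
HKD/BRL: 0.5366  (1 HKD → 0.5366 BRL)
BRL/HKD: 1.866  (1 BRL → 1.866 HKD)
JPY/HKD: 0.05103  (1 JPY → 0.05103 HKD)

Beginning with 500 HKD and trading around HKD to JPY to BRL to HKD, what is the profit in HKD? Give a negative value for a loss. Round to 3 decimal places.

500 HKD × 19.61 = 9805 JPY
9805 JPY × 0.02838 = 278.2659 BRL
278.2659 BRL × 1.866 = 519.2441694 HKD
Net change: 519.2441694 − 500 = 19.2441694 HKD

19.244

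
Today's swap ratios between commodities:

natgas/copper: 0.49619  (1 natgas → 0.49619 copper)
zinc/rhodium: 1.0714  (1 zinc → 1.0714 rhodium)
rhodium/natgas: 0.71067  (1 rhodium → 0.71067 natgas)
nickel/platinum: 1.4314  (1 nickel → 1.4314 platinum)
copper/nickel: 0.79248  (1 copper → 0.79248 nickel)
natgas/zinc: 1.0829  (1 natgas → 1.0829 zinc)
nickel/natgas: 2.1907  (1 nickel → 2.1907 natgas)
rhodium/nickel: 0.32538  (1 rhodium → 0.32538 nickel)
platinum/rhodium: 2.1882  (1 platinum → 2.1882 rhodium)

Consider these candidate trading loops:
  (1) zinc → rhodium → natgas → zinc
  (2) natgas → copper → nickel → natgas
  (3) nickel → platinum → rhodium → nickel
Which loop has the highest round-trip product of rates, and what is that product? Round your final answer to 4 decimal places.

1.0192

(1) 1.0714 × 0.71067 × 1.0829 = 0.82453
(2) 0.49619 × 0.79248 × 2.1907 = 0.86143
(3) 1.4314 × 2.1882 × 0.32538 = 1.01915
Highest is cycle (3) at 1.0192 (>1, arbitrage).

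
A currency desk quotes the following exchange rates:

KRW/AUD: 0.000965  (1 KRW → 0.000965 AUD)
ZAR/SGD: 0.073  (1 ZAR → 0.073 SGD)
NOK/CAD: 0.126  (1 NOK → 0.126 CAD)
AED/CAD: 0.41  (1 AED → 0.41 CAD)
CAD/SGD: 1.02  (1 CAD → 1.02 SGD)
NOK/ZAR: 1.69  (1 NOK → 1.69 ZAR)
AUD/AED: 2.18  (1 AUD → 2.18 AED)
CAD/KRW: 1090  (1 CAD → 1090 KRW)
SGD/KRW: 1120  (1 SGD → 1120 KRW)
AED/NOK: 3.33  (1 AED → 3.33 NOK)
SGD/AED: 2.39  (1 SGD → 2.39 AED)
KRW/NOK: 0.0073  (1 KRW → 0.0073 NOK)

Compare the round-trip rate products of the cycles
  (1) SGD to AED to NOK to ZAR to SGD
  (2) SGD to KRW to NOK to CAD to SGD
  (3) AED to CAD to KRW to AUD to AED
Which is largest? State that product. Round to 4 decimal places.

1.0508

(1) 2.39 × 3.33 × 1.69 × 0.073 = 0.98186
(2) 1120 × 0.0073 × 0.126 × 1.02 = 1.05078
(3) 0.41 × 1090 × 0.000965 × 2.18 = 0.94014
Highest is cycle (2) at 1.0508 (>1, arbitrage).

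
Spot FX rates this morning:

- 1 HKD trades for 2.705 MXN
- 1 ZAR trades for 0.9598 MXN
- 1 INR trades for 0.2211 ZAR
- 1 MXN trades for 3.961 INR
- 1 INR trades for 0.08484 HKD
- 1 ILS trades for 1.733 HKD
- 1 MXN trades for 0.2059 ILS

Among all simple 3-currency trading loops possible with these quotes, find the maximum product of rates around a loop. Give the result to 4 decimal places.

0.9652

ILS→HKD→MXN→ILS: 1.733 × 2.705 × 0.2059 = 0.96521
MXN→INR→HKD→MXN: 3.961 × 0.08484 × 2.705 = 0.90902
MXN→INR→ZAR→MXN: 3.961 × 0.2211 × 0.9598 = 0.84057
Maximum is ILS→HKD→MXN→ILS at 0.9652; no arbitrage — every cycle loses value.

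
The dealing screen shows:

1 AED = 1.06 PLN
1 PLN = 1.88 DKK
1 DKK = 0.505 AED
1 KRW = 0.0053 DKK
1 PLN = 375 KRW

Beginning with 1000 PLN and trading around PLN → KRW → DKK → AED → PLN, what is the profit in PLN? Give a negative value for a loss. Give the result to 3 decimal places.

1000 PLN × 375 = 375000 KRW
375000 KRW × 0.0053 = 1987.5 DKK
1987.5 DKK × 0.505 = 1003.6875 AED
1003.6875 AED × 1.06 = 1063.90875 PLN
Net change: 1063.90875 − 1000 = 63.90875 PLN

63.909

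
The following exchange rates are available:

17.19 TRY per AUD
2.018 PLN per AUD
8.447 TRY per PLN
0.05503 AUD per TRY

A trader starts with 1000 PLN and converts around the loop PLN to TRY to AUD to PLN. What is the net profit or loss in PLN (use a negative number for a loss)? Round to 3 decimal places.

-61.956

1000 PLN × 8.447 = 8447 TRY
8447 TRY × 0.05503 = 464.83841 AUD
464.83841 AUD × 2.018 = 938.04391138 PLN
Net change: 938.04391138 − 1000 = -61.95608862 PLN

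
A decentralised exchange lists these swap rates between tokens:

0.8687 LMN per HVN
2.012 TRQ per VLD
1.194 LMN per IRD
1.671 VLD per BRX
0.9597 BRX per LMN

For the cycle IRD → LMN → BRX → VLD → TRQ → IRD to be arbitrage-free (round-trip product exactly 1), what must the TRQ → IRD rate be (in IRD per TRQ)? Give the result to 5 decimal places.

Known legs of the cycle: 1.194 × 0.9597 × 1.671 × 2.012 = 3.8525141974536
For no arbitrage the full-cycle product must be 1, so the missing rate is 1 / 3.8525141974536 ≈ 0.2595708.

0.25957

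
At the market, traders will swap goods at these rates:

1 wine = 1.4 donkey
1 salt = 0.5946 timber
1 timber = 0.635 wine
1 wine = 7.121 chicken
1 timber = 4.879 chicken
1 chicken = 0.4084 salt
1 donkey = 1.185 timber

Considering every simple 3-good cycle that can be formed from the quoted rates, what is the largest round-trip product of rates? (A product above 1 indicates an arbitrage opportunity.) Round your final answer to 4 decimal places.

1.1848

timber→chicken→salt→timber: 4.879 × 0.4084 × 0.5946 = 1.18479
wine→donkey→timber→wine: 1.4 × 1.185 × 0.635 = 1.05347
Maximum is timber→chicken→salt→timber at 1.1848; arbitrage exists.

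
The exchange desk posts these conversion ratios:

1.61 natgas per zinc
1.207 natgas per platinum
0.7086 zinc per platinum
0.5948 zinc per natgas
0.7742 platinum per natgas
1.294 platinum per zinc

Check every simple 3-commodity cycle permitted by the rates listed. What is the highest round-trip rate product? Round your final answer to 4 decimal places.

zinc→platinum→natgas→zinc: 1.294 × 1.207 × 0.5948 = 0.92899
zinc→natgas→platinum→zinc: 1.61 × 0.7742 × 0.7086 = 0.88324
Maximum is zinc→platinum→natgas→zinc at 0.9290; no arbitrage — every cycle loses value.

0.9290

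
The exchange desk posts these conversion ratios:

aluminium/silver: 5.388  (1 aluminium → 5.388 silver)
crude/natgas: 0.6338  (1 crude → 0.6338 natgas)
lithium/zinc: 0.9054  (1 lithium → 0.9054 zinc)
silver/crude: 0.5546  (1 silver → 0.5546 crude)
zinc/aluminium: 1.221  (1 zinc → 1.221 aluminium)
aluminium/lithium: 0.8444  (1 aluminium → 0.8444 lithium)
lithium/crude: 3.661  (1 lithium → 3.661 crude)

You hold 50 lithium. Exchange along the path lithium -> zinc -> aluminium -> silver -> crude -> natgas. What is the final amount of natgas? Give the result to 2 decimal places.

104.69

50 lithium × 0.9054 = 45.27 zinc
45.27 zinc × 1.221 = 55.27467 aluminium
55.27467 aluminium × 5.388 = 297.81992196 silver
297.81992196 silver × 0.5546 = 165.170928719016 crude
165.170928719016 crude × 0.6338 = 104.6853346221123408 natgas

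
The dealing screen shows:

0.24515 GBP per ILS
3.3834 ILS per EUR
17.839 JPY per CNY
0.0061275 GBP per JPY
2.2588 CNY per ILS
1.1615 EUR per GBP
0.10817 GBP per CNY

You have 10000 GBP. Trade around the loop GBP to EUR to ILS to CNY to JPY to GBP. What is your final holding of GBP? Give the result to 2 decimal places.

9702.96

10000 GBP × 1.1615 = 11615 EUR
11615 EUR × 3.3834 = 39298.191 ILS
39298.191 ILS × 2.2588 = 88766.7538308 CNY
88766.7538308 CNY × 17.839 = 1583510.1215876412 JPY
1583510.1215876412 JPY × 0.0061275 = 9702.958270028271453 GBP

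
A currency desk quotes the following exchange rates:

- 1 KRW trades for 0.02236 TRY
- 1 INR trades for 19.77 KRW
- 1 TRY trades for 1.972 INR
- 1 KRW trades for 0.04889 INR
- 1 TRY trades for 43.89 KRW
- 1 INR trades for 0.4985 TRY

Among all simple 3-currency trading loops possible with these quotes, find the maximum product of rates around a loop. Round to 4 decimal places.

1.0697

TRY→KRW→INR→TRY: 43.89 × 0.04889 × 0.4985 = 1.06967
TRY→INR→KRW→TRY: 1.972 × 19.77 × 0.02236 = 0.87174
Maximum is TRY→KRW→INR→TRY at 1.0697; arbitrage exists.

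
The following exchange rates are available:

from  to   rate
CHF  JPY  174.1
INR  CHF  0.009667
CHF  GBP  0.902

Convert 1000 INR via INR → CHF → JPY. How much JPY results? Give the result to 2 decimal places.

1000 INR × 0.009667 = 9.667 CHF
9.667 CHF × 174.1 = 1683.0247 JPY

1683.02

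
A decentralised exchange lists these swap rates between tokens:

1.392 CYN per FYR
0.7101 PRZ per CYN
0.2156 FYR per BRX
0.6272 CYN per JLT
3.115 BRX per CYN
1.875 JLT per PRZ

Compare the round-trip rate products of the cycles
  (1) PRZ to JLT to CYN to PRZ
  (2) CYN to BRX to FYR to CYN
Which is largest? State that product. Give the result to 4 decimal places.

(1) 1.875 × 0.6272 × 0.7101 = 0.83508
(2) 3.115 × 0.2156 × 1.392 = 0.93486
Highest is cycle (2) at 0.9349 (≤1, no arbitrage).

0.9349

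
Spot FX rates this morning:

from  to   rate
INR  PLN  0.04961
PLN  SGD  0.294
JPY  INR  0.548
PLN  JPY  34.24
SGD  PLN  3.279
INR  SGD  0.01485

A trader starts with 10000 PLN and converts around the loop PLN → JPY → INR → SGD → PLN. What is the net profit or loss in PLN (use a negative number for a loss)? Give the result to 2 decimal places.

10000 PLN × 34.24 = 342400 JPY
342400 JPY × 0.548 = 187635.2 INR
187635.2 INR × 0.01485 = 2786.38272 SGD
2786.38272 SGD × 3.279 = 9136.54893888 PLN
Net change: 9136.54893888 − 10000 = -863.45106112 PLN

-863.45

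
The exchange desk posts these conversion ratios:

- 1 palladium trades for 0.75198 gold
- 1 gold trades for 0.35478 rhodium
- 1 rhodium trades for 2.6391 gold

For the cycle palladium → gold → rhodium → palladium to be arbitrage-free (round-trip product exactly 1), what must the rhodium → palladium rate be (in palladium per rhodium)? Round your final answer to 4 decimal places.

3.7483

Known legs of the cycle: 0.75198 × 0.35478 = 0.2667874644
For no arbitrage the full-cycle product must be 1, so the missing rate is 1 / 0.2667874644 ≈ 3.748302.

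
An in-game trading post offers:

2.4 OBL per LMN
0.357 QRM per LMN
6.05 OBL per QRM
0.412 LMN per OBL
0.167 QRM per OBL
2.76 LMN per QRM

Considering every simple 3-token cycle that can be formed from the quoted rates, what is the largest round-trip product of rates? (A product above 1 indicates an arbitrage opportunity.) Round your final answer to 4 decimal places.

1.1062

QRM→LMN→OBL→QRM: 2.76 × 2.4 × 0.167 = 1.10621
QRM→OBL→LMN→QRM: 6.05 × 0.412 × 0.357 = 0.88986
Maximum is QRM→LMN→OBL→QRM at 1.1062; arbitrage exists.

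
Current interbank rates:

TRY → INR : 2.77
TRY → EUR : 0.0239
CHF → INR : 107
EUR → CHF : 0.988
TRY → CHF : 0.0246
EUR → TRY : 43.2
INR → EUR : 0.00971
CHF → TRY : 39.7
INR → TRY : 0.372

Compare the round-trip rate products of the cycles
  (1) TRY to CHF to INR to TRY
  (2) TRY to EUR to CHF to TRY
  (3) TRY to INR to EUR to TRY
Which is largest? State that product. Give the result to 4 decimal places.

(1) 0.0246 × 107 × 0.372 = 0.97918
(2) 0.0239 × 0.988 × 39.7 = 0.93744
(3) 2.77 × 0.00971 × 43.2 = 1.16194
Highest is cycle (3) at 1.1619 (>1, arbitrage).

1.1619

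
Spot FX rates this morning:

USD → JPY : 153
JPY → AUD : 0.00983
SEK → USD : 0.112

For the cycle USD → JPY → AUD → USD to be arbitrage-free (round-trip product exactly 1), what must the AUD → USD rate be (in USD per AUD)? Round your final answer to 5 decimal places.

0.66490

Known legs of the cycle: 153 × 0.00983 = 1.50399
For no arbitrage the full-cycle product must be 1, so the missing rate is 1 / 1.50399 ≈ 0.6648980.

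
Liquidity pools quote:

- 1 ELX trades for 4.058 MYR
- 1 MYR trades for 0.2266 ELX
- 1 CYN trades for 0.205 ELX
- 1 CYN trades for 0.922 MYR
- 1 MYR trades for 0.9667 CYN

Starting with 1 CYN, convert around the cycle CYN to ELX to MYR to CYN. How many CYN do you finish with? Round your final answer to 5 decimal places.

0.80419

1 CYN × 0.205 = 0.205 ELX
0.205 ELX × 4.058 = 0.83189 MYR
0.83189 MYR × 0.9667 = 0.804188063 CYN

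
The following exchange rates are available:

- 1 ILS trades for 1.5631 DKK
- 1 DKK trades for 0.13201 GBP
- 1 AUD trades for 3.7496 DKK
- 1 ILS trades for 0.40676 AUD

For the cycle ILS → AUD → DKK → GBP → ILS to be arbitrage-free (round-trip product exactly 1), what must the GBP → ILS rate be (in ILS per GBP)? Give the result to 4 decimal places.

4.9667

Known legs of the cycle: 0.40676 × 3.7496 × 0.13201 = 0.20133997494496
For no arbitrage the full-cycle product must be 1, so the missing rate is 1 / 0.20133997494496 ≈ 4.966724.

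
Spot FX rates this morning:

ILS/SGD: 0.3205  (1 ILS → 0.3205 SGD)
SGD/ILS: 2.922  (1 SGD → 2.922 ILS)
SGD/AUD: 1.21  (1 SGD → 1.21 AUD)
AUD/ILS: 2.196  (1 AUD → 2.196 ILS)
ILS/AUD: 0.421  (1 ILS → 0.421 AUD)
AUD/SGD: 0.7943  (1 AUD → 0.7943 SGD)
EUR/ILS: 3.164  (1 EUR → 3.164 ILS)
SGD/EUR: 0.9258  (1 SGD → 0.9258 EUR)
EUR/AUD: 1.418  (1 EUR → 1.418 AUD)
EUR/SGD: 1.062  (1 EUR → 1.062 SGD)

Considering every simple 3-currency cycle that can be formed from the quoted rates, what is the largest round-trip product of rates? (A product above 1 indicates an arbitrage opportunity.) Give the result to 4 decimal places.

1.0427

EUR→AUD→SGD→EUR: 1.418 × 0.7943 × 0.9258 = 1.04274
AUD→SGD→ILS→AUD: 0.7943 × 2.922 × 0.421 = 0.97712
EUR→ILS→SGD→EUR: 3.164 × 0.3205 × 0.9258 = 0.93882
AUD→ILS→SGD→AUD: 2.196 × 0.3205 × 1.21 = 0.85162
Maximum is EUR→AUD→SGD→EUR at 1.0427; arbitrage exists.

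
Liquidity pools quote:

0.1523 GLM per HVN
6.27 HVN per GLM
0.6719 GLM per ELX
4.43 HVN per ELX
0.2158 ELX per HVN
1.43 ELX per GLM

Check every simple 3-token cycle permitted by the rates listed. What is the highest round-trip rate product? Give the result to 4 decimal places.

0.9648

ELX→HVN→GLM→ELX: 4.43 × 0.1523 × 1.43 = 0.96481
ELX→GLM→HVN→ELX: 0.6719 × 6.27 × 0.2158 = 0.90913
Maximum is ELX→HVN→GLM→ELX at 0.9648; no arbitrage — every cycle loses value.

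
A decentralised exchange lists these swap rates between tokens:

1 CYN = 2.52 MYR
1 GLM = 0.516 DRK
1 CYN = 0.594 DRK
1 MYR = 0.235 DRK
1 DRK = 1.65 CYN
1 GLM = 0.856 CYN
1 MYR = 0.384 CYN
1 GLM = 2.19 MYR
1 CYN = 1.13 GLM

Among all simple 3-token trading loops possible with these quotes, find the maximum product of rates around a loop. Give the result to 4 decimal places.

DRK→CYN→MYR→DRK: 1.65 × 2.52 × 0.235 = 0.97713
DRK→CYN→GLM→DRK: 1.65 × 1.13 × 0.516 = 0.96208
CYN→GLM→MYR→CYN: 1.13 × 2.19 × 0.384 = 0.95028
Maximum is DRK→CYN→MYR→DRK at 0.9771; no arbitrage — every cycle loses value.

0.9771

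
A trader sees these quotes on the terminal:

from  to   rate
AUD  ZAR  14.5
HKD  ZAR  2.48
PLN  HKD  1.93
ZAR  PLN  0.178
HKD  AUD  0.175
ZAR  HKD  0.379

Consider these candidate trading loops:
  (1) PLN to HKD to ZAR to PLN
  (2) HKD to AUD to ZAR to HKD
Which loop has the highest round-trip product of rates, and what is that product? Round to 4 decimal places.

0.9617

(1) 1.93 × 2.48 × 0.178 = 0.85198
(2) 0.175 × 14.5 × 0.379 = 0.96171
Highest is cycle (2) at 0.9617 (≤1, no arbitrage).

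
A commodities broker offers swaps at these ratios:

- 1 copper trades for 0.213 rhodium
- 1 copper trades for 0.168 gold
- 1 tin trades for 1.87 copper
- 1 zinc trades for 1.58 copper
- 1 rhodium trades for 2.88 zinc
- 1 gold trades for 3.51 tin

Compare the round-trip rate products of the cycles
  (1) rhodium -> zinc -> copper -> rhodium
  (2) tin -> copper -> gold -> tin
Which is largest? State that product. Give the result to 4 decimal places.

(1) 2.88 × 1.58 × 0.213 = 0.96924
(2) 1.87 × 0.168 × 3.51 = 1.10270
Highest is cycle (2) at 1.1027 (>1, arbitrage).

1.1027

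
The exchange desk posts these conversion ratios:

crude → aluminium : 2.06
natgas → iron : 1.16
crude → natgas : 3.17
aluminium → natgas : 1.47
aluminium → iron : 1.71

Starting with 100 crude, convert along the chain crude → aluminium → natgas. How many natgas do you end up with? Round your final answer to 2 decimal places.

302.82

100 crude × 2.06 = 206 aluminium
206 aluminium × 1.47 = 302.82 natgas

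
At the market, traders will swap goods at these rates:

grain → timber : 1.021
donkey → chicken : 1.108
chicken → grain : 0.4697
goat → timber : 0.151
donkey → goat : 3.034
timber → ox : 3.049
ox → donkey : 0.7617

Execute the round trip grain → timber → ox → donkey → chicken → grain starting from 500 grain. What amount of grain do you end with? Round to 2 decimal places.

617.02

500 grain × 1.021 = 510.5 timber
510.5 timber × 3.049 = 1556.5145 ox
1556.5145 ox × 0.7617 = 1185.59709465 donkey
1185.59709465 donkey × 1.108 = 1313.6415808722 chicken
1313.6415808722 chicken × 0.4697 = 617.01745053567234 grain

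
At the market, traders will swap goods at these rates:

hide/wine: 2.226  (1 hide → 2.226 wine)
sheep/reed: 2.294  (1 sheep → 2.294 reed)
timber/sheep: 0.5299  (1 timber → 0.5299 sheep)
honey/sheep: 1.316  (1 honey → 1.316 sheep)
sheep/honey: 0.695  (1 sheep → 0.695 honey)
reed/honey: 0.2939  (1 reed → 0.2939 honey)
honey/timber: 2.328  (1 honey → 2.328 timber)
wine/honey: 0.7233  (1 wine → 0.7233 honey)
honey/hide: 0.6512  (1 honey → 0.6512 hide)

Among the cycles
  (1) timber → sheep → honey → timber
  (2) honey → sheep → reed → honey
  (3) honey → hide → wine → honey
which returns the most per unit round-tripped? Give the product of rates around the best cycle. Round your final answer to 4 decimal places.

(1) 0.5299 × 0.695 × 2.328 = 0.85736
(2) 1.316 × 2.294 × 0.2939 = 0.88726
(3) 0.6512 × 2.226 × 0.7233 = 1.04847
Highest is cycle (3) at 1.0485 (>1, arbitrage).

1.0485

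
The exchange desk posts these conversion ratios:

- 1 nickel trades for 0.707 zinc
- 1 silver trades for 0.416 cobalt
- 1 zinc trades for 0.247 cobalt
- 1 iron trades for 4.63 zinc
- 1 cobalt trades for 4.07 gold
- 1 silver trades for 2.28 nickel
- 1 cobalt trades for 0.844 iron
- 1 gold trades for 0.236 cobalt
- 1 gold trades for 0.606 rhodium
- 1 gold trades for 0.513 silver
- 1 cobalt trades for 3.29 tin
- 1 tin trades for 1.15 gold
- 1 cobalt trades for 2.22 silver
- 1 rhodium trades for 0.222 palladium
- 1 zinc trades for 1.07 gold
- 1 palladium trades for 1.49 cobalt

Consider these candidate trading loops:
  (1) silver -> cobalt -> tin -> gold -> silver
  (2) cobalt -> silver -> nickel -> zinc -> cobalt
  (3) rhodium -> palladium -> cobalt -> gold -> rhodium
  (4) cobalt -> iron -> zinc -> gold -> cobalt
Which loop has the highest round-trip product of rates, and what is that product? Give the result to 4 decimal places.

0.9868

(1) 0.416 × 3.29 × 1.15 × 0.513 = 0.80743
(2) 2.22 × 2.28 × 0.707 × 0.247 = 0.88390
(3) 0.222 × 1.49 × 4.07 × 0.606 = 0.81584
(4) 0.844 × 4.63 × 1.07 × 0.236 = 0.98678
Highest is cycle (4) at 0.9868 (≤1, no arbitrage).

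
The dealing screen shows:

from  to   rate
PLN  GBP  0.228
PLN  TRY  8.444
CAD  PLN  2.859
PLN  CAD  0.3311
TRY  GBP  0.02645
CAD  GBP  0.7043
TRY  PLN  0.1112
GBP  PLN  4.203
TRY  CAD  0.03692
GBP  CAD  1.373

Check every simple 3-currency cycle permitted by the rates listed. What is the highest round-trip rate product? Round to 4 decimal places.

CAD→GBP→PLN→CAD: 0.7043 × 4.203 × 0.3311 = 0.98011
TRY→GBP→PLN→TRY: 0.02645 × 4.203 × 8.444 = 0.93871
CAD→PLN→GBP→CAD: 2.859 × 0.228 × 1.373 = 0.89499
TRY→CAD→PLN→TRY: 0.03692 × 2.859 × 8.444 = 0.89130
Maximum is CAD→GBP→PLN→CAD at 0.9801; no arbitrage — every cycle loses value.

0.9801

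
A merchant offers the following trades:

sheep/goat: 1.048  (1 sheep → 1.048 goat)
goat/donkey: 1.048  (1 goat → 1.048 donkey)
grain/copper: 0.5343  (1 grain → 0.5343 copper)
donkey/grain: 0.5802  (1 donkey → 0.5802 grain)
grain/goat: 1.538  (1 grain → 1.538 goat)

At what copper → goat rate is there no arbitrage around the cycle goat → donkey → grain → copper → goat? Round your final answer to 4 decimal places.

Known legs of the cycle: 1.048 × 0.5802 × 0.5343 = 0.32488090128
For no arbitrage the full-cycle product must be 1, so the missing rate is 1 / 0.32488090128 ≈ 3.078051.

3.0781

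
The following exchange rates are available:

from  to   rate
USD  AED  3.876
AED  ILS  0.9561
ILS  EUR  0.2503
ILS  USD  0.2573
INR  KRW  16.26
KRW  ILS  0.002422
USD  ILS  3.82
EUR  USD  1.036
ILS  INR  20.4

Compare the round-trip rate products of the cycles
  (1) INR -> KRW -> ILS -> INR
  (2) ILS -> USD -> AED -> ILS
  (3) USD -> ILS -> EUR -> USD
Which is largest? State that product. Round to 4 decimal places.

(1) 16.26 × 0.002422 × 20.4 = 0.80339
(2) 0.2573 × 3.876 × 0.9561 = 0.95351
(3) 3.82 × 0.2503 × 1.036 = 0.99057
Highest is cycle (3) at 0.9906 (≤1, no arbitrage).

0.9906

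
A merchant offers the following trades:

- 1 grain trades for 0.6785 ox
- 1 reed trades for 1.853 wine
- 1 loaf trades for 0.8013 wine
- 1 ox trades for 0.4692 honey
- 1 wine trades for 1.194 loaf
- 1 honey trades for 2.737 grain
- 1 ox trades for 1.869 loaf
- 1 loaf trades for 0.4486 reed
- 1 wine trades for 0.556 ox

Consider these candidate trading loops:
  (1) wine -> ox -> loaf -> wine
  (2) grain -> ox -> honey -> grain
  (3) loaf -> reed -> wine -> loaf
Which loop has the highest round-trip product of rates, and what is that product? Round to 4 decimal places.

(1) 0.556 × 1.869 × 0.8013 = 0.83268
(2) 0.6785 × 0.4692 × 2.737 = 0.87133
(3) 0.4486 × 1.853 × 1.194 = 0.99252
Highest is cycle (3) at 0.9925 (≤1, no arbitrage).

0.9925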